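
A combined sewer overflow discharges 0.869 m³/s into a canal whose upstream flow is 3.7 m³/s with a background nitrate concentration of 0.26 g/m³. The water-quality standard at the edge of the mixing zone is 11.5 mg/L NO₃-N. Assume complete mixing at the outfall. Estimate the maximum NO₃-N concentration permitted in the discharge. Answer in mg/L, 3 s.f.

59.4 mg/L

Mass balance: 11.5·4.569 = 0.869·Cₑ + 3.7·0.26.
Cₑ = (52.54 − 0.962) / 0.869 = 59.36 mg/L.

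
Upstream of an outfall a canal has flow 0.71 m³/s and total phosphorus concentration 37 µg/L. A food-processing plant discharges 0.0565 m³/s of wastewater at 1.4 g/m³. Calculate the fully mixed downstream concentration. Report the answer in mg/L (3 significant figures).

0.137 mg/L

37 µg/L = 0.037 mg/L.
Flow-weighted mixing gives C = (0.0565·1.4 + 0.71·0.037) / (0.0565 + 0.71) = 0.1054/0.7665 = 0.1375 mg/L.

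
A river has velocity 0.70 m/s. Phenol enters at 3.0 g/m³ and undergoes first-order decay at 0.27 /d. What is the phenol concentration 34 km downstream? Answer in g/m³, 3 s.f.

2.58 g/m³

Travel time t = 34 km / 0.70 m/s = 3.4e+04/0.70 = 4.857e+04 s = 0.5622 d.
First-order decay: C = 3.0·exp(−0.27·0.5622) = 3.0·0.8592 = 2.578 g/m³.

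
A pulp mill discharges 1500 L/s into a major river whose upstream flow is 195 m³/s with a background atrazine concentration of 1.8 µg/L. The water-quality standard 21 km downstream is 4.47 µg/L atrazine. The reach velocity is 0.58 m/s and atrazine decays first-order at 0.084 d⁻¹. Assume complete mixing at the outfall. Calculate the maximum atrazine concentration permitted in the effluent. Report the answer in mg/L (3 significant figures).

0.373 mg/L

1500 L/s = 1.5 m³/s.
1.8 µg/L = 0.0018 mg/L.
4.47 µg/L = 0.00447 mg/L.
Travel time to the compliance point: t = 2.1e+04/0.58 = 3.621e+04 s = 0.4191 d; decay factor exp(−0.084·0.4191) = 0.9654.
So the concentration just after mixing may be at most 0.00447/0.9654 = 0.00463 mg/L.
Mass balance: 0.00463·196.5 = 1.5·Cₑ + 195·0.0018.
Cₑ = (0.9098 − 0.351) / 1.5 = 0.3725 mg/L.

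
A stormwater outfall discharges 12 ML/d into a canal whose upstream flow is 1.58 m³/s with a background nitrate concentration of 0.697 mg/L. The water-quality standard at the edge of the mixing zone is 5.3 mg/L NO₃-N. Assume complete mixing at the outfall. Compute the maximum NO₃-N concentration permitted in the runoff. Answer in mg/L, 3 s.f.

12 ML/d = 0.1389 m³/s.
Mass balance: 5.3·1.719 = 0.1389·Cₑ + 1.58·0.697.
Cₑ = (9.11 − 1.101) / 0.1389 = 57.66 mg/L.

57.7 mg/L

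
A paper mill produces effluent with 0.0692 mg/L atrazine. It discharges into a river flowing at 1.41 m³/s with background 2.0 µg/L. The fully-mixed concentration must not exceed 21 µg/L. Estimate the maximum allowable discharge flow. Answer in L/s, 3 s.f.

2.0 µg/L = 0.002 mg/L.
21 µg/L = 0.021 mg/L.
Mass balance at complete mixing: C_std·(Q_w + Q_r) = Q_w·C_e + Q_r·C_b.
Rearranging, Q_w = Q_r·(C_std − C_b)/(C_e − C_std) = 1.41·(0.021 − 0.002) / (0.0692 − 0.021) = 0.5558 m³/s.
= 555.8 L/s.

556 L/s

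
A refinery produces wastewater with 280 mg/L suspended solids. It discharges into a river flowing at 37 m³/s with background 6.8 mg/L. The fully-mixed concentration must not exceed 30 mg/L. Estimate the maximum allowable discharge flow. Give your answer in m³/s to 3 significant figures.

3.43 m³/s

Mass balance at complete mixing: C_std·(Q_w + Q_r) = Q_w·C_e + Q_r·C_b.
Rearranging, Q_w = Q_r·(C_std − C_b)/(C_e − C_std) = 37·(30 − 6.8) / (280 − 30) = 3.434 m³/s.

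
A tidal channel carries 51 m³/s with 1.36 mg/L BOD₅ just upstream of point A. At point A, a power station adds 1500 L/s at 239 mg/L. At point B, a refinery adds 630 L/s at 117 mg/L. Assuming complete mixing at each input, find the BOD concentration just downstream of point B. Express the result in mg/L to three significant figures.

9.44 mg/L

1500 L/s = 1.5 m³/s.
After input A: C = (51·1.36 + 1.5·239) / 52.5 = 8.15 mg/L.
630 L/s = 0.63 m³/s.
After input B: C = (52.5·8.15 + 0.63·117) / 53.13 = 9.44 mg/L.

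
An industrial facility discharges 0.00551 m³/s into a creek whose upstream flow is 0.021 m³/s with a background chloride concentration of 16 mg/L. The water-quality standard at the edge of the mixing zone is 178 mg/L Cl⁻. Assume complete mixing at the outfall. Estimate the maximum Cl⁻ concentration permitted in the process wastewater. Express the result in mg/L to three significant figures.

795 mg/L

Mass balance: 178·0.02651 = 0.00551·Cₑ + 0.021·16.
Cₑ = (4.719 − 0.336) / 0.00551 = 795.4 mg/L.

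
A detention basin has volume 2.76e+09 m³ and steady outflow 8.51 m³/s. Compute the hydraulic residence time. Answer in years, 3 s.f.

Q = 8.51 m³/s × 3.156e+07 s/yr = 2.686e+08 m³/yr.
Hydraulic residence time τ = V/Q = 2.76e+09/2.686e+08 = 10.28 yr.

10.3 yr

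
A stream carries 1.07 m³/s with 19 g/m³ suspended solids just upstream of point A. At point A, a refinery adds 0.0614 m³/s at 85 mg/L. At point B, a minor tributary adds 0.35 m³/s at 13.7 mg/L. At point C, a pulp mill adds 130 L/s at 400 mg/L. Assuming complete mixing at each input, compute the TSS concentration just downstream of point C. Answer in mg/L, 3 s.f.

51.1 mg/L

After input A: C = (1.07·19 + 0.0614·85) / 1.131 = 22.58 mg/L.
After input B: C = (1.131·22.58 + 0.35·13.7) / 1.481 = 20.48 mg/L.
130 L/s = 0.13 m³/s.
After input C: C = (1.481·20.48 + 0.13·400) / 1.611 = 51.1 mg/L.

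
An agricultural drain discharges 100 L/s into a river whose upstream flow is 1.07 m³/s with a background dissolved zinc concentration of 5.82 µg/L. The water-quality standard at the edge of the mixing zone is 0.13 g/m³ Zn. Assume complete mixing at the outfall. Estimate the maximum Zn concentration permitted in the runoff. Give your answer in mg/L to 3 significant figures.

1.46 mg/L

100 L/s = 0.1 m³/s.
5.82 µg/L = 0.00582 mg/L.
Mass balance: 0.13·1.17 = 0.1·Cₑ + 1.07·0.00582.
Cₑ = (0.1521 − 0.006227) / 0.1 = 1.459 mg/L.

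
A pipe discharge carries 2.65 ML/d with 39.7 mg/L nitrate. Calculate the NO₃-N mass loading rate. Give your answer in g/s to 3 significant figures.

2.65 ML/d = 0.03067 m³/s.
Mass flux = Q·C = 0.03067 m³/s × 39.7 g/m³ = 1.218 g/s.

1.22 g/s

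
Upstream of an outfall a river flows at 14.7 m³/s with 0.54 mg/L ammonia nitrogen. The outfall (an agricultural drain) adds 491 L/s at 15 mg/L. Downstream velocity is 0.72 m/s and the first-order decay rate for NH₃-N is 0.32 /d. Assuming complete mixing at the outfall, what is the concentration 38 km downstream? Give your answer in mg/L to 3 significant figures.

491 L/s = 0.491 m³/s.
After complete mixing, C₀ = (0.491·15 + 14.7·0.54) / 15.19 = 1.007 mg/L.
Travel time t = 3.8e+04 m / 0.72 m/s = 5.278e+04 s = 0.6109 d.
C = 1.007·exp(−0.32·0.6109) = 1.007·0.8224 = 0.8285 mg/L.

0.829 mg/L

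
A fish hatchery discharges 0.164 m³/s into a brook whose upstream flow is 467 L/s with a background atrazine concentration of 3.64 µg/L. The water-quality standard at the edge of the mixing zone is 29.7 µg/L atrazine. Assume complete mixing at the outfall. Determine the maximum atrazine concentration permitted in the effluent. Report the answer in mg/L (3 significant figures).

0.104 mg/L

467 L/s = 0.467 m³/s.
3.64 µg/L = 0.00364 mg/L.
29.7 µg/L = 0.0297 mg/L.
Mass balance: 0.0297·0.631 = 0.164·Cₑ + 0.467·0.00364.
Cₑ = (0.01874 − 0.0017) / 0.164 = 0.1039 mg/L.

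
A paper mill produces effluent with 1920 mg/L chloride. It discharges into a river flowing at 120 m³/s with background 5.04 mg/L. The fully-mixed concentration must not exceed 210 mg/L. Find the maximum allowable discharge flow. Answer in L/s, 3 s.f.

Mass balance at complete mixing: C_std·(Q_w + Q_r) = Q_w·C_e + Q_r·C_b.
Rearranging, Q_w = Q_r·(C_std − C_b)/(C_e − C_std) = 120·(210 − 5.04) / (1920 − 210) = 14.38 m³/s.
= 1.438e+04 L/s.

14400 L/s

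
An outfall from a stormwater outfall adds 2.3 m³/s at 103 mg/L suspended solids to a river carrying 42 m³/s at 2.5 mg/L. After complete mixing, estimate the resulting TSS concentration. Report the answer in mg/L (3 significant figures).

By mass balance at complete mixing, C = (2.3·103 + 42·2.5) / (2.3 + 42) = 341.9/44.3 = 7.718 mg/L.

7.72 mg/L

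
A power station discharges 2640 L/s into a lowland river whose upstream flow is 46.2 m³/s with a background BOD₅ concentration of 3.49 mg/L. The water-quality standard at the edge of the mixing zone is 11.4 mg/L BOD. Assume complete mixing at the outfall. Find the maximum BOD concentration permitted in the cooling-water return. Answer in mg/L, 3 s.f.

2640 L/s = 2.64 m³/s.
Mass balance: 11.4·48.84 = 2.64·Cₑ + 46.2·3.49.
Cₑ = (556.8 − 161.2) / 2.64 = 149.8 mg/L.

150 mg/L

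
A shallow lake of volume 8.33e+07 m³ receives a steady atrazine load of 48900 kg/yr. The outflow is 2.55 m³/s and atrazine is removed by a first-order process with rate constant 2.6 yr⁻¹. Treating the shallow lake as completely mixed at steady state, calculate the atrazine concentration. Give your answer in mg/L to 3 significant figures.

0.165 mg/L

Outflow Q = 2.55 m³/s × 3.156e+07 s/yr = 8.047e+07 m³/yr.
Steady-state CSTR mass balance: W = Q·C + k·V·C, so C = W/(Q + kV).
Q + kV = 8.047e+07 + 2.6·8.33e+07 = 2.971e+08 m³/yr.
C = 48900/2.971e+08 = 0.0001646 kg/m³ = 0.1646 mg/L.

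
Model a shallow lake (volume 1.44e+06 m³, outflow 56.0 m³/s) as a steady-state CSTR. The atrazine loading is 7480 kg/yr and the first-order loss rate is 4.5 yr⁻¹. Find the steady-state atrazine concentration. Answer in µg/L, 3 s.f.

Outflow Q = 56.0 m³/s × 3.156e+07 s/yr = 1.767e+09 m³/yr.
Steady-state CSTR mass balance: W = Q·C + k·V·C, so C = W/(Q + kV).
Q + kV = 1.767e+09 + 4.5·1.44e+06 = 1.774e+09 m³/yr.
C = 7480/1.774e+09 = 4.217e-06 kg/m³ = 0.004217 mg/L = 4.217 µg/L.

4.22 µg/L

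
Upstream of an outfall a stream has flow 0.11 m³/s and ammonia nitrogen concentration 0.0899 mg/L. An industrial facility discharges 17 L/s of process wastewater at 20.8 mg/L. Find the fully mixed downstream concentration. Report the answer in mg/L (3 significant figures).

17 L/s = 0.017 m³/s.
Conservation of mass across the mixing zone: C = (0.017·20.8 + 0.11·0.0899) / (0.017 + 0.11) = 0.3635/0.127 = 2.862 mg/L.

2.86 mg/L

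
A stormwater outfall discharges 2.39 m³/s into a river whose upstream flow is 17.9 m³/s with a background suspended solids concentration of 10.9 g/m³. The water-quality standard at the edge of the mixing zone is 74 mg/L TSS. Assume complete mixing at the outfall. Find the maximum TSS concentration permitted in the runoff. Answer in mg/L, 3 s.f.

547 mg/L

Mass balance: 74·20.29 = 2.39·Cₑ + 17.9·10.9.
Cₑ = (1501 − 195.1) / 2.39 = 546.6 mg/L.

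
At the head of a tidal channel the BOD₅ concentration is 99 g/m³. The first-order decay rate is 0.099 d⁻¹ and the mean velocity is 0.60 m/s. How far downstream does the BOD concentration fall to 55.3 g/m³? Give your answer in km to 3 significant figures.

305 km

From C = C₀·e^(−kt), t = ln(C₀/C)/k = ln(99/55.3)/0.099 = 0.5823/0.099 = 5.882 d.
Distance = v·t = 0.60 m/s × 5.082e+05 s = 3.049e+05 m = 304.9 km.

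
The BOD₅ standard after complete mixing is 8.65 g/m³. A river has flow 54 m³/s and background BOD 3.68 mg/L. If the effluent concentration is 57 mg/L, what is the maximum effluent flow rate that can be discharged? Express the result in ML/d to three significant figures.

480 ML/d

Mass balance at complete mixing: C_std·(Q_w + Q_r) = Q_w·C_e + Q_r·C_b.
Rearranging, Q_w = Q_r·(C_std − C_b)/(C_e − C_std) = 54·(8.65 − 3.68) / (57 − 8.65) = 5.551 m³/s.
= 479.6 ML/d.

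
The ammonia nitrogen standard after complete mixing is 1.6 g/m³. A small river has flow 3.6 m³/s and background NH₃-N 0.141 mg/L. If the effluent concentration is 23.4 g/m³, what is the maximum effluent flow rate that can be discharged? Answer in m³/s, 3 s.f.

0.241 m³/s

Mass balance at complete mixing: C_std·(Q_w + Q_r) = Q_w·C_e + Q_r·C_b.
Rearranging, Q_w = Q_r·(C_std − C_b)/(C_e − C_std) = 3.6·(1.6 − 0.141) / (23.4 − 1.6) = 0.2409 m³/s.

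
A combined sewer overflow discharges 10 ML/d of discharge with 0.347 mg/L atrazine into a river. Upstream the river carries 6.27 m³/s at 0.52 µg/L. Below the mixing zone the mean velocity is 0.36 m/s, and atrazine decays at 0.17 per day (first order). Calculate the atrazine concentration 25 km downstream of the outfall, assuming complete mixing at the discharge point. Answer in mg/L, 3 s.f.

10 ML/d = 0.1157 m³/s.
0.52 µg/L = 0.00052 mg/L.
After complete mixing, C₀ = (0.1157·0.347 + 6.27·0.00052) / 6.386 = 0.0068 mg/L.
Travel time t = 2.5e+04 m / 0.36 m/s = 6.944e+04 s = 0.8038 d.
C = 0.0068·exp(−0.17·0.8038) = 0.0068·0.8723 = 0.005931 mg/L.

0.00593 mg/L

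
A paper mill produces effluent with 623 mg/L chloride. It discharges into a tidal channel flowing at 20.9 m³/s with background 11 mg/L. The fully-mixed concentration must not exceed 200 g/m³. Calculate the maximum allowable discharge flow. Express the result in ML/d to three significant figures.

Mass balance at complete mixing: C_std·(Q_w + Q_r) = Q_w·C_e + Q_r·C_b.
Rearranging, Q_w = Q_r·(C_std − C_b)/(C_e − C_std) = 20.9·(200 − 11) / (623 − 200) = 9.338 m³/s.
= 806.8 ML/d.

807 ML/d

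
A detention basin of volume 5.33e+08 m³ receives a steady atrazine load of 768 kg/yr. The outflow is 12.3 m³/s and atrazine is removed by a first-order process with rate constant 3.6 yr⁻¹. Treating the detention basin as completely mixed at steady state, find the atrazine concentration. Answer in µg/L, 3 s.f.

0.333 µg/L

Outflow Q = 12.3 m³/s × 3.156e+07 s/yr = 3.882e+08 m³/yr.
Steady-state CSTR mass balance: W = Q·C + k·V·C, so C = W/(Q + kV).
Q + kV = 3.882e+08 + 3.6·5.33e+08 = 2.307e+09 m³/yr.
C = 768/2.307e+09 = 3.329e-07 kg/m³ = 0.0003329 mg/L = 0.3329 µg/L.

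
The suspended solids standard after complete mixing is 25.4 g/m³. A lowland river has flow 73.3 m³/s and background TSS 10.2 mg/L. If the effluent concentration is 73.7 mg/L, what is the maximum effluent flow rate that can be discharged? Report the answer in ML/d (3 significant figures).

Mass balance at complete mixing: C_std·(Q_w + Q_r) = Q_w·C_e + Q_r·C_b.
Rearranging, Q_w = Q_r·(C_std − C_b)/(C_e − C_std) = 73.3·(25.4 − 10.2) / (73.7 − 25.4) = 23.07 m³/s.
= 1993 ML/d.

1990 ML/d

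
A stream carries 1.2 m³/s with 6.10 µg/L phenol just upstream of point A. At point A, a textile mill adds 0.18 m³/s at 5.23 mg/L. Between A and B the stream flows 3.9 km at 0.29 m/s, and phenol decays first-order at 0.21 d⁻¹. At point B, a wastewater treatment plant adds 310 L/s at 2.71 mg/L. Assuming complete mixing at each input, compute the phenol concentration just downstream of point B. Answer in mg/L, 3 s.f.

1.04 mg/L

6.10 µg/L = 0.0061 mg/L.
After input A: C = (1.2·0.0061 + 0.18·5.23) / 1.38 = 0.6875 mg/L.
Over the 3.9 km reach to input B (t = 1.345e+04 s = 0.1557 d), decay gives C = 0.6875·exp(−0.21·0.1557) = 0.6654 mg/L.
310 L/s = 0.31 m³/s.
After input B: C = (1.38·0.6654 + 0.31·2.71) / 1.69 = 1.04 mg/L.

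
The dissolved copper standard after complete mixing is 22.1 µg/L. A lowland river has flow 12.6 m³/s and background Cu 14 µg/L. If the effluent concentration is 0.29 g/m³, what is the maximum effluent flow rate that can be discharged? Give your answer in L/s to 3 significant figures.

381 L/s

14 µg/L = 0.014 mg/L.
22.1 µg/L = 0.0221 mg/L.
Mass balance at complete mixing: C_std·(Q_w + Q_r) = Q_w·C_e + Q_r·C_b.
Rearranging, Q_w = Q_r·(C_std − C_b)/(C_e − C_std) = 12.6·(0.0221 − 0.014) / (0.29 − 0.0221) = 0.381 m³/s.
= 381 L/s.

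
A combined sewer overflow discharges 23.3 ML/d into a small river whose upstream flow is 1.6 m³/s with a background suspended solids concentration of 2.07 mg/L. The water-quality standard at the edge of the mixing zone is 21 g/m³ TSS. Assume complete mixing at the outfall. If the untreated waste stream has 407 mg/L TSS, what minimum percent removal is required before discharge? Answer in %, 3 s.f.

67.2 %

23.3 ML/d = 0.2697 m³/s.
Mass balance: 21·1.87 = 0.2697·Cₑ + 1.6·2.07.
Cₑ = (39.26 − 3.312) / 0.2697 = 133.3 mg/L.
Required removal = 1 − 133.3/407 = 67.25 %.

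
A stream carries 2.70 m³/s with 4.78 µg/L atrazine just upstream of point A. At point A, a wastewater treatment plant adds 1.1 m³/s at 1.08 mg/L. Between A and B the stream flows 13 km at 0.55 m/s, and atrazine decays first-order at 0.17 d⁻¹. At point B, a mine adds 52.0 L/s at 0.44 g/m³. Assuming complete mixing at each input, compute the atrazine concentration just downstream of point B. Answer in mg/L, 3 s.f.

4.78 µg/L = 0.00478 mg/L.
After input A: C = (2.7·0.00478 + 1.1·1.08) / 3.8 = 0.316 mg/L.
Over the 13 km reach to input B (t = 2.364e+04 s = 0.2736 d), decay gives C = 0.316·exp(−0.17·0.2736) = 0.3017 mg/L.
52.0 L/s = 0.052 m³/s.
After input B: C = (3.8·0.3017 + 0.052·0.44) / 3.852 = 0.3035 mg/L.

0.304 mg/L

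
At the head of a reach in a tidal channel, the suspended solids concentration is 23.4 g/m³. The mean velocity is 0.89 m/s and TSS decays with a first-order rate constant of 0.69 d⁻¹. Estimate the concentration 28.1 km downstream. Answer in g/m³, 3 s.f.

Travel time t = 28.1 km / 0.89 m/s = 2.81e+04/0.89 = 3.157e+04 s = 0.3654 d.
First-order decay: C = 23.4·exp(−0.69·0.3654) = 23.4·0.7771 = 18.18 g/m³.

18.2 g/m³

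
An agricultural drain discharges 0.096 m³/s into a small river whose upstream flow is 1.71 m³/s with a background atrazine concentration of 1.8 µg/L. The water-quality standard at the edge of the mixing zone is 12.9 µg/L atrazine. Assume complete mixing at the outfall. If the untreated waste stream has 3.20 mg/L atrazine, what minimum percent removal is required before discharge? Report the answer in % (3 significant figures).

93.4 %

1.8 µg/L = 0.0018 mg/L.
12.9 µg/L = 0.0129 mg/L.
Mass balance: 0.0129·1.806 = 0.096·Cₑ + 1.71·0.0018.
Cₑ = (0.0233 − 0.003078) / 0.096 = 0.2106 mg/L.
Required removal = 1 − 0.2106/3.20 = 93.42 %.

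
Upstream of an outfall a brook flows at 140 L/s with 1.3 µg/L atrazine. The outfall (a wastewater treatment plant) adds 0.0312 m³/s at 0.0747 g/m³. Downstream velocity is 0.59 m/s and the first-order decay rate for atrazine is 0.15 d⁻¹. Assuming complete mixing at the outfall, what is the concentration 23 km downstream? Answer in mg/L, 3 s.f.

140 L/s = 0.14 m³/s.
1.3 µg/L = 0.0013 mg/L.
After complete mixing, C₀ = (0.0312·0.0747 + 0.14·0.0013) / 0.1712 = 0.01468 mg/L.
Travel time t = 2.3e+04 m / 0.59 m/s = 3.898e+04 s = 0.4512 d.
C = 0.01468·exp(−0.15·0.4512) = 0.01468·0.9346 = 0.01372 mg/L.

0.0137 mg/L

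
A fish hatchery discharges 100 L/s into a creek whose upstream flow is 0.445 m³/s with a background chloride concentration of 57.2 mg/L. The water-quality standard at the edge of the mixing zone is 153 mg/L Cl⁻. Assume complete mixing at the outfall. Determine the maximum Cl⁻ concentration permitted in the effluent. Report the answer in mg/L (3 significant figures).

100 L/s = 0.1 m³/s.
Mass balance: 153·0.545 = 0.1·Cₑ + 0.445·57.2.
Cₑ = (83.39 − 25.45) / 0.1 = 579.3 mg/L.

579 mg/L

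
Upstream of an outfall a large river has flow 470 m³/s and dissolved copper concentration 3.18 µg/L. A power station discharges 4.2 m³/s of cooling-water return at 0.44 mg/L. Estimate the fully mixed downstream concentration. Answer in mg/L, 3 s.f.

3.18 µg/L = 0.00318 mg/L.
By mass balance at complete mixing, C = (4.2·0.44 + 470·0.00318) / (4.2 + 470) = 3.343/474.2 = 0.007049 mg/L.

0.00705 mg/L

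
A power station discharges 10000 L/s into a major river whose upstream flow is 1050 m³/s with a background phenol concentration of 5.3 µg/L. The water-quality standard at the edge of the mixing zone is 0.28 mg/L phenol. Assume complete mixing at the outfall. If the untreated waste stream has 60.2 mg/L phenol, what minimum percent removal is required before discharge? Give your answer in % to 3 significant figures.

51.6 %

10000 L/s = 10 m³/s.
5.3 µg/L = 0.0053 mg/L.
Mass balance: 0.28·1060 = 10·Cₑ + 1050·0.0053.
Cₑ = (296.8 − 5.565) / 10 = 29.12 mg/L.
Required removal = 1 − 29.12/60.2 = 51.62 %.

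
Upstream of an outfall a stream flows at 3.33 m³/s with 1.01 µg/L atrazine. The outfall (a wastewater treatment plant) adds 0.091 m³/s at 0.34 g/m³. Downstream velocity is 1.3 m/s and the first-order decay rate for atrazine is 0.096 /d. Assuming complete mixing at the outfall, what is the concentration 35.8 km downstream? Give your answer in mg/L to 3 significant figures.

1.01 µg/L = 0.00101 mg/L.
After complete mixing, C₀ = (0.091·0.34 + 3.33·0.00101) / 3.421 = 0.01003 mg/L.
Travel time t = 3.58e+04 m / 1.3 m/s = 2.754e+04 s = 0.3187 d.
C = 0.01003·exp(−0.096·0.3187) = 0.01003·0.9699 = 0.009725 mg/L.

0.00973 mg/L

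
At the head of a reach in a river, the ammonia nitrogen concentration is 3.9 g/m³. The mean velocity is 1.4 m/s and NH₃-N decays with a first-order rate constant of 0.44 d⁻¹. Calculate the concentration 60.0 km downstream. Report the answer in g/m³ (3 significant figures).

Travel time t = 60.0 km / 1.4 m/s = 6e+04/1.4 = 4.286e+04 s = 0.496 d.
First-order decay: C = 3.9·exp(−0.44·0.496) = 3.9·0.8039 = 3.135 g/m³.

3.14 g/m³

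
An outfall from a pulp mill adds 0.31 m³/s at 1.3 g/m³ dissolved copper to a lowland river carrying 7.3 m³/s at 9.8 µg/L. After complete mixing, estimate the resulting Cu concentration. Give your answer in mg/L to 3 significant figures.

0.0624 mg/L

9.8 µg/L = 0.0098 mg/L.
Conservation of mass across the mixing zone: C = (0.31·1.3 + 7.3·0.0098) / (0.31 + 7.3) = 0.4745/7.61 = 0.06236 mg/L.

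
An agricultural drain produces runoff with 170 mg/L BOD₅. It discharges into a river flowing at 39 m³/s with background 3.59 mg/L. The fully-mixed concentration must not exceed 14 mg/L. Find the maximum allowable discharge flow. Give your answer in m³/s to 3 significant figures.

2.60 m³/s

Mass balance at complete mixing: C_std·(Q_w + Q_r) = Q_w·C_e + Q_r·C_b.
Rearranging, Q_w = Q_r·(C_std − C_b)/(C_e − C_std) = 39·(14 − 3.59) / (170 − 14) = 2.603 m³/s.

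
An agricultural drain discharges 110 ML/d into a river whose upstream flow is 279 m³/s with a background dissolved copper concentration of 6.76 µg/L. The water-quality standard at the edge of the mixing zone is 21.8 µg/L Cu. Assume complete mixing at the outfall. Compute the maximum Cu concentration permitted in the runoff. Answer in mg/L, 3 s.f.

3.32 mg/L

110 ML/d = 1.273 m³/s.
6.76 µg/L = 0.00676 mg/L.
21.8 µg/L = 0.0218 mg/L.
Mass balance: 0.0218·280.3 = 1.273·Cₑ + 279·0.00676.
Cₑ = (6.11 − 1.886) / 1.273 = 3.318 mg/L.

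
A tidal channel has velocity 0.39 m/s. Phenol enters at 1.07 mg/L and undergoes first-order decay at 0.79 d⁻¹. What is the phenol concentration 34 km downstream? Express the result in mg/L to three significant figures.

0.482 mg/L

Travel time t = 34 km / 0.39 m/s = 3.4e+04/0.39 = 8.718e+04 s = 1.009 d.
First-order decay: C = 1.07·exp(−0.79·1.009) = 1.07·0.4506 = 0.4822 mg/L.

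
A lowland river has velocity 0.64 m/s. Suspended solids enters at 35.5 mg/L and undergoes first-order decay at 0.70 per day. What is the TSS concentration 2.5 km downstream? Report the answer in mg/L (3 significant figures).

Travel time t = 2.5 km / 0.64 m/s = 2500/0.64 = 3906 s = 0.04521 d.
First-order decay: C = 35.5·exp(−0.70·0.04521) = 35.5·0.9688 = 34.39 mg/L.

34.4 mg/L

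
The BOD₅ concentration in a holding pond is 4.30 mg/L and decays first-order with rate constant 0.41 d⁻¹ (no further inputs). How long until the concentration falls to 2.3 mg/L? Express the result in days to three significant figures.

1.53 d

t = ln(C₀/C)/k = ln(4.30/2.3)/0.41 = 0.6257/0.41 = 1.526 d.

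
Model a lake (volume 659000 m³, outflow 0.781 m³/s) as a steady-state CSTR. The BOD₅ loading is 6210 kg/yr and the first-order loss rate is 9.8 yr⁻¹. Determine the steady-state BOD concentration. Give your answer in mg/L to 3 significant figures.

0.200 mg/L

Outflow Q = 0.781 m³/s × 3.156e+07 s/yr = 2.465e+07 m³/yr.
Steady-state CSTR mass balance: W = Q·C + k·V·C, so C = W/(Q + kV).
Q + kV = 2.465e+07 + 9.8·659000 = 3.11e+07 m³/yr.
C = 6210/3.11e+07 = 0.0001996 kg/m³ = 0.1996 mg/L.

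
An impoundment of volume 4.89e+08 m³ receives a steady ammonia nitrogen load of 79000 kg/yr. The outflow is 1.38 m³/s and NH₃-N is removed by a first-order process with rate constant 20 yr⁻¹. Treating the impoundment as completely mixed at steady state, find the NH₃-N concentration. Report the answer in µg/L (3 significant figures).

8.04 µg/L

Outflow Q = 1.38 m³/s × 3.156e+07 s/yr = 4.355e+07 m³/yr.
Steady-state CSTR mass balance: W = Q·C + k·V·C, so C = W/(Q + kV).
Q + kV = 4.355e+07 + 20·4.89e+08 = 9.824e+09 m³/yr.
C = 79000/9.824e+09 = 8.042e-06 kg/m³ = 0.008042 mg/L = 8.042 µg/L.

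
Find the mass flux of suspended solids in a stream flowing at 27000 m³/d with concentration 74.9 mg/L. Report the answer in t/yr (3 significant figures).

27000 m³/d = 0.3125 m³/s.
Mass flux = Q·C = 0.3125 m³/s × 74.9 g/m³ = 23.41 g/s.
= 23.41 g/s × 31.56 = 738.6 t/yr.

739 t/yr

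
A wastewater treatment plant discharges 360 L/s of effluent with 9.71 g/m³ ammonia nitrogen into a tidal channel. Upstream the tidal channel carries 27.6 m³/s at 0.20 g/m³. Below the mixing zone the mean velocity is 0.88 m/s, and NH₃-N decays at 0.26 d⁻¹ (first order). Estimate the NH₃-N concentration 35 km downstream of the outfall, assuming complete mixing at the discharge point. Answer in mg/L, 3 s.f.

360 L/s = 0.36 m³/s.
After complete mixing, C₀ = (0.36·9.71 + 27.6·0.2) / 27.96 = 0.3224 mg/L.
Travel time t = 3.5e+04 m / 0.88 m/s = 3.977e+04 s = 0.4603 d.
C = 0.3224·exp(−0.26·0.4603) = 0.3224·0.8872 = 0.2861 mg/L.

0.286 mg/L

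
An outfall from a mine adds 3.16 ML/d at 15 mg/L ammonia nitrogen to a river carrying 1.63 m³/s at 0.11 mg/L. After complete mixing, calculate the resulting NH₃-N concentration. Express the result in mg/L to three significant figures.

3.16 ML/d = 0.03657 m³/s.
Conservation of mass across the mixing zone: C = (0.03657·15 + 1.63·0.11) / (0.03657 + 1.63) = 0.7279/1.667 = 0.4368 mg/L.

0.437 mg/L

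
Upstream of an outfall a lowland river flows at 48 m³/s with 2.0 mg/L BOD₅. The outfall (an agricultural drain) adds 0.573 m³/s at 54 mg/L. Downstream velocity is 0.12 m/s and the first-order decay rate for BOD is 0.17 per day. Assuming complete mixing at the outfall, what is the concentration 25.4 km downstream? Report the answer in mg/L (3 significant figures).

After complete mixing, C₀ = (0.573·54 + 48·2) / 48.57 = 2.613 mg/L.
Travel time t = 2.54e+04 m / 0.12 m/s = 2.117e+05 s = 2.45 d.
C = 2.613·exp(−0.17·2.45) = 2.613·0.6594 = 1.723 mg/L.

1.72 mg/L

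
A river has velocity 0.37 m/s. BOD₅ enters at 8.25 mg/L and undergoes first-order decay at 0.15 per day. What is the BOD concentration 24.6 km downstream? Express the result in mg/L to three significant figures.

Travel time t = 24.6 km / 0.37 m/s = 2.46e+04/0.37 = 6.649e+04 s = 0.7695 d.
First-order decay: C = 8.25·exp(−0.15·0.7695) = 8.25·0.891 = 7.351 mg/L.

7.35 mg/L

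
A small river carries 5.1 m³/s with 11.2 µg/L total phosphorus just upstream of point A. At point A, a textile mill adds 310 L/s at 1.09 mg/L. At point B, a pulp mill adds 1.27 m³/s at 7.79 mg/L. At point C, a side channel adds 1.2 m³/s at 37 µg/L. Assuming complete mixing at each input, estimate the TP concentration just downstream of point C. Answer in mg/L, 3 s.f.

11.2 µg/L = 0.0112 mg/L.
310 L/s = 0.31 m³/s.
After input A: C = (5.1·0.0112 + 0.31·1.09) / 5.41 = 0.07302 mg/L.
After input B: C = (5.41·0.07302 + 1.27·7.79) / 6.68 = 1.54 mg/L.
37 µg/L = 0.037 mg/L.
After input C: C = (6.68·1.54 + 1.2·0.037) / 7.88 = 1.311 mg/L.

1.31 mg/L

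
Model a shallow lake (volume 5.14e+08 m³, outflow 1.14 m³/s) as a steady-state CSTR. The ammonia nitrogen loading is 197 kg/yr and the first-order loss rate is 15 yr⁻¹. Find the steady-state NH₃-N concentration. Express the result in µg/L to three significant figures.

Outflow Q = 1.14 m³/s × 3.156e+07 s/yr = 3.598e+07 m³/yr.
Steady-state CSTR mass balance: W = Q·C + k·V·C, so C = W/(Q + kV).
Q + kV = 3.598e+07 + 15·5.14e+08 = 7.746e+09 m³/yr.
C = 197/7.746e+09 = 2.543e-08 kg/m³ = 2.543e-05 mg/L = 0.02543 µg/L.

0.0254 µg/L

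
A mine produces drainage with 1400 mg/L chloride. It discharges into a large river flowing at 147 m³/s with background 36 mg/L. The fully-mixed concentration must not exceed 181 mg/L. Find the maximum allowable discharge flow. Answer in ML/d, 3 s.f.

1510 ML/d

Mass balance at complete mixing: C_std·(Q_w + Q_r) = Q_w·C_e + Q_r·C_b.
Rearranging, Q_w = Q_r·(C_std − C_b)/(C_e − C_std) = 147·(181 − 36) / (1400 − 181) = 17.49 m³/s.
= 1511 ML/d.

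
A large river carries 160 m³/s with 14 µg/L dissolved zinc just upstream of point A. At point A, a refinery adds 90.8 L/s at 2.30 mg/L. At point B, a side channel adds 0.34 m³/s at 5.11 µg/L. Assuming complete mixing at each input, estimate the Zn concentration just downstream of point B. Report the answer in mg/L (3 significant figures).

14 µg/L = 0.014 mg/L.
90.8 L/s = 0.0908 m³/s.
After input A: C = (160·0.014 + 0.0908·2.3) / 160.1 = 0.0153 mg/L.
5.11 µg/L = 0.00511 mg/L.
After input B: C = (160.1·0.0153 + 0.34·0.00511) / 160.4 = 0.01527 mg/L.

0.0153 mg/L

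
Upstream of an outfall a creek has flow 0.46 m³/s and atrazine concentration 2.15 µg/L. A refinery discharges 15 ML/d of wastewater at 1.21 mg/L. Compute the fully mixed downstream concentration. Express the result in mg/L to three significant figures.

0.333 mg/L

15 ML/d = 0.1736 m³/s.
2.15 µg/L = 0.00215 mg/L.
Flow-weighted mixing gives C = (0.1736·1.21 + 0.46·0.00215) / (0.1736 + 0.46) = 0.2111/0.6336 = 0.3331 mg/L.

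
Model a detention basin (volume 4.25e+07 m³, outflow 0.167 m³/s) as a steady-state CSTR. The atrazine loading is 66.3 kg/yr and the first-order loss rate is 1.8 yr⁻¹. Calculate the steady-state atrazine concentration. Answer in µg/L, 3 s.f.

0.811 µg/L

Outflow Q = 0.167 m³/s × 3.156e+07 s/yr = 5.27e+06 m³/yr.
Steady-state CSTR mass balance: W = Q·C + k·V·C, so C = W/(Q + kV).
Q + kV = 5.27e+06 + 1.8·4.25e+07 = 8.177e+07 m³/yr.
C = 66.3/8.177e+07 = 8.108e-07 kg/m³ = 0.0008108 mg/L = 0.8108 µg/L.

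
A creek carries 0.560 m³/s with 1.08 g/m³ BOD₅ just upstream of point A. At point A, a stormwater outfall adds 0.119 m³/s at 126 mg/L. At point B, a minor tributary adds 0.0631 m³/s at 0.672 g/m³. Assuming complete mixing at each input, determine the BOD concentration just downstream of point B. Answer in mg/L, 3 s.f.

After input A: C = (0.56·1.08 + 0.119·126) / 0.679 = 22.97 mg/L.
After input B: C = (0.679·22.97 + 0.0631·0.672) / 0.7421 = 21.08 mg/L.

21.1 mg/L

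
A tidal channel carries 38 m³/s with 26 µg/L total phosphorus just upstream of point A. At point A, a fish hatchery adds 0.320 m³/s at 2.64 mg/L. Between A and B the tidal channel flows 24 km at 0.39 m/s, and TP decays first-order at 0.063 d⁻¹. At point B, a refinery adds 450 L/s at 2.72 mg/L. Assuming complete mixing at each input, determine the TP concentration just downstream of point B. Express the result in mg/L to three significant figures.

0.0768 mg/L

26 µg/L = 0.026 mg/L.
After input A: C = (38·0.026 + 0.32·2.64) / 38.32 = 0.04783 mg/L.
Over the 24 km reach to input B (t = 6.154e+04 s = 0.7123 d), decay gives C = 0.04783·exp(−0.063·0.7123) = 0.04573 mg/L.
450 L/s = 0.45 m³/s.
After input B: C = (38.32·0.04573 + 0.45·2.72) / 38.77 = 0.07677 mg/L.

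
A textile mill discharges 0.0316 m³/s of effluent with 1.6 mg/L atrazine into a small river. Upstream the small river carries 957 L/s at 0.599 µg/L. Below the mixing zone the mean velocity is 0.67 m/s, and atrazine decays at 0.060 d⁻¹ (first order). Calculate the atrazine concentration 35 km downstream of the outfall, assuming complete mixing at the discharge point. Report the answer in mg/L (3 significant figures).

0.0499 mg/L

957 L/s = 0.957 m³/s.
0.599 µg/L = 0.000599 mg/L.
After complete mixing, C₀ = (0.0316·1.6 + 0.957·0.000599) / 0.9886 = 0.05172 mg/L.
Travel time t = 3.5e+04 m / 0.67 m/s = 5.224e+04 s = 0.6046 d.
C = 0.05172·exp(−0.060·0.6046) = 0.05172·0.9644 = 0.04988 mg/L.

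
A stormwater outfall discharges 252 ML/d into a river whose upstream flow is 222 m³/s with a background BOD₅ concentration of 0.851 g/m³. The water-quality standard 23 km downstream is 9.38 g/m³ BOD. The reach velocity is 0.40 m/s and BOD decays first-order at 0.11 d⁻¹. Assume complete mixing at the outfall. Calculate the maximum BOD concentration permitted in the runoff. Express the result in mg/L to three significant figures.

713 mg/L

252 ML/d = 2.917 m³/s.
Travel time to the compliance point: t = 2.3e+04/0.40 = 5.75e+04 s = 0.6655 d; decay factor exp(−0.11·0.6655) = 0.9294.
So the concentration just after mixing may be at most 9.38/0.9294 = 10.09 mg/L.
Mass balance: 10.09·224.9 = 2.917·Cₑ + 222·0.851.
Cₑ = (2270 − 188.9) / 2.917 = 713.5 mg/L.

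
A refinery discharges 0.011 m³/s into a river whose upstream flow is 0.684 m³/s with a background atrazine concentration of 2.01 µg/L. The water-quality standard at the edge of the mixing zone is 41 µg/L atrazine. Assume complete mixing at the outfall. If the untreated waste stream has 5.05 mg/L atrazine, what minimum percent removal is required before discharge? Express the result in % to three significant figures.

51.2 %

2.01 µg/L = 0.00201 mg/L.
41 µg/L = 0.041 mg/L.
Mass balance: 0.041·0.695 = 0.011·Cₑ + 0.684·0.00201.
Cₑ = (0.0285 − 0.001375) / 0.011 = 2.465 mg/L.
Required removal = 1 − 2.465/5.05 = 51.18 %.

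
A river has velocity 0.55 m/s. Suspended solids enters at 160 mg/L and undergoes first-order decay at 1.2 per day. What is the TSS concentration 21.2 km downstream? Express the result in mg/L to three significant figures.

93.7 mg/L

Travel time t = 21.2 km / 0.55 m/s = 2.12e+04/0.55 = 3.855e+04 s = 0.4461 d.
First-order decay: C = 160·exp(−1.2·0.4461) = 160·0.5855 = 93.67 mg/L.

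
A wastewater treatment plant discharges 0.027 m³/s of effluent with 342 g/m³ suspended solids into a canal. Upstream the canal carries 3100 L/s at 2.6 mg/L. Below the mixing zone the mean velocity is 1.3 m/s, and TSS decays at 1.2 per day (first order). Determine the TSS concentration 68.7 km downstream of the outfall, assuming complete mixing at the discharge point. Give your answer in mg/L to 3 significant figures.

2.65 mg/L

3100 L/s = 3.1 m³/s.
After complete mixing, C₀ = (0.027·342 + 3.1·2.6) / 3.127 = 5.531 mg/L.
Travel time t = 6.87e+04 m / 1.3 m/s = 5.285e+04 s = 0.6116 d.
C = 5.531·exp(−1.2·0.6116) = 5.531·0.48 = 2.655 mg/L.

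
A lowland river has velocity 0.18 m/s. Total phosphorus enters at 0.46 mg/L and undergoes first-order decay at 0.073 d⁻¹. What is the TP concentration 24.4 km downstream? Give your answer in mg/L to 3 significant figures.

0.410 mg/L

Travel time t = 24.4 km / 0.18 m/s = 2.44e+04/0.18 = 1.356e+05 s = 1.569 d.
First-order decay: C = 0.46·exp(−0.073·1.569) = 0.46·0.8918 = 0.4102 mg/L.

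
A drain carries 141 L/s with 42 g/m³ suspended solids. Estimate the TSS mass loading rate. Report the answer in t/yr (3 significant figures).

187 t/yr

141 L/s = 0.141 m³/s.
Mass flux = Q·C = 0.141 m³/s × 42 g/m³ = 5.922 g/s.
= 5.922 g/s × 31.56 = 186.9 t/yr.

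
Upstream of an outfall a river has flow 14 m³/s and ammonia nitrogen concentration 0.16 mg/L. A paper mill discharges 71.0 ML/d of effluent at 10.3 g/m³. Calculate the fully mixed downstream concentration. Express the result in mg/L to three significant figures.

0.722 mg/L

71.0 ML/d = 0.8218 m³/s.
By mass balance at complete mixing, C = (0.8218·10.3 + 14·0.16) / (0.8218 + 14) = 10.7/14.82 = 0.7222 mg/L.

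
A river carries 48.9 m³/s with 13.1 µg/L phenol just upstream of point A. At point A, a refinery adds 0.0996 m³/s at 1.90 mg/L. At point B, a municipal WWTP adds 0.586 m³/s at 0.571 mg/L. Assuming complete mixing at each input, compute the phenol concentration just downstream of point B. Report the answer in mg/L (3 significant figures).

13.1 µg/L = 0.0131 mg/L.
After input A: C = (48.9·0.0131 + 0.0996·1.9) / 49 = 0.01694 mg/L.
After input B: C = (49·0.01694 + 0.586·0.571) / 49.59 = 0.02348 mg/L.

0.0235 mg/L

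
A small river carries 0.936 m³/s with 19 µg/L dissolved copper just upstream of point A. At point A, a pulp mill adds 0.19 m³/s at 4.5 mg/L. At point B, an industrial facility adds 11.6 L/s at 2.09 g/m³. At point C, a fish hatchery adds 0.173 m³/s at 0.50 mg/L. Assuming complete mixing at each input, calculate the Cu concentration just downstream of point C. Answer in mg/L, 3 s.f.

19 µg/L = 0.019 mg/L.
After input A: C = (0.936·0.019 + 0.19·4.5) / 1.126 = 0.7751 mg/L.
11.6 L/s = 0.0116 m³/s.
After input B: C = (1.126·0.7751 + 0.0116·2.09) / 1.138 = 0.7885 mg/L.
After input C: C = (1.138·0.7885 + 0.173·0.5) / 1.311 = 0.7504 mg/L.

0.750 mg/L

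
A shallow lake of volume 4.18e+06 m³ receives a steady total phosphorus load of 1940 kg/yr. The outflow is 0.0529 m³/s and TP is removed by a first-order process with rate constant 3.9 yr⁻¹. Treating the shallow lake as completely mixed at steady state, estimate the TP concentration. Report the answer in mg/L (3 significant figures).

0.108 mg/L

Outflow Q = 0.0529 m³/s × 3.156e+07 s/yr = 1.669e+06 m³/yr.
Steady-state CSTR mass balance: W = Q·C + k·V·C, so C = W/(Q + kV).
Q + kV = 1.669e+06 + 3.9·4.18e+06 = 1.797e+07 m³/yr.
C = 1940/1.797e+07 = 0.0001079 kg/m³ = 0.1079 mg/L.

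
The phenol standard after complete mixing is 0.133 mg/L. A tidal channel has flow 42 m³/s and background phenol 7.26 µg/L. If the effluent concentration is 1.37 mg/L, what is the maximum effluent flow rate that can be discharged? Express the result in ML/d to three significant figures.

369 ML/d

7.26 µg/L = 0.00726 mg/L.
Mass balance at complete mixing: C_std·(Q_w + Q_r) = Q_w·C_e + Q_r·C_b.
Rearranging, Q_w = Q_r·(C_std − C_b)/(C_e − C_std) = 42·(0.133 − 0.00726) / (1.37 − 0.133) = 4.269 m³/s.
= 368.9 ML/d.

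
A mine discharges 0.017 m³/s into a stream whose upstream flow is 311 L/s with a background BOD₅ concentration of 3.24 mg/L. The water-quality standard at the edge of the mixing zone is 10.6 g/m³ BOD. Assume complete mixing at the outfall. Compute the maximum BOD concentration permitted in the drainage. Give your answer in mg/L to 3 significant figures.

311 L/s = 0.311 m³/s.
Mass balance: 10.6·0.328 = 0.017·Cₑ + 0.311·3.24.
Cₑ = (3.477 − 1.008) / 0.017 = 145.2 mg/L.

145 mg/L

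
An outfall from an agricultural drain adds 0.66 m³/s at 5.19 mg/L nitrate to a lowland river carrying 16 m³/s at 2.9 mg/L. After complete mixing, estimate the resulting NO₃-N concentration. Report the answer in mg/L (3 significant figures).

2.99 mg/L

By mass balance at complete mixing, C = (0.66·5.19 + 16·2.9) / (0.66 + 16) = 49.83/16.66 = 2.991 mg/L.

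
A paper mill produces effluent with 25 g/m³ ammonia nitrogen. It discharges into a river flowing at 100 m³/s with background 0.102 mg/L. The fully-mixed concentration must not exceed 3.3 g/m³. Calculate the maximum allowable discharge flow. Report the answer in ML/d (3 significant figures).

Mass balance at complete mixing: C_std·(Q_w + Q_r) = Q_w·C_e + Q_r·C_b.
Rearranging, Q_w = Q_r·(C_std − C_b)/(C_e − C_std) = 100·(3.3 − 0.102) / (25 − 3.3) = 14.74 m³/s.
= 1273 ML/d.

1270 ML/d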